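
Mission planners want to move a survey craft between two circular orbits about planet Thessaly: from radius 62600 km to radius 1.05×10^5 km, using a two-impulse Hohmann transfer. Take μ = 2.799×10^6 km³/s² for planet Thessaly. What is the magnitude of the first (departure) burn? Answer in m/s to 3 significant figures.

The Hohmann ellipse has a_t = (r₁ + r₂)/2 = 83800 km.
Circular speed at r = 62600 km: v_c = √(μ/r) = 6.6867 km/s.
Vis-viva on the transfer ellipse at r = 62600 km gives v_t = √[μ(2/r − 1/a_t)] = 7.4849 km/s.
Δv₁ = |v_t − v_c| = |7.4849 − 6.6867| = 0.7982 km/s.

Δv₁ = 798 m/s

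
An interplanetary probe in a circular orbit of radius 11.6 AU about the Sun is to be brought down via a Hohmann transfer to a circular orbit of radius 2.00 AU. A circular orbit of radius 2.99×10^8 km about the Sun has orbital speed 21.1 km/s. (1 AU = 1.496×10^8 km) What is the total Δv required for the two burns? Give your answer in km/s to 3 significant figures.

Δv = 10.5 km/s

From the circular-orbit relation v² = μ/r at r = 2.99×10^8 km: μ = v²r = (21.1)² × 2.99×10^8 = 1.33118×10^11 km³/s².
In km: r₁ = 11.6 × 1.496×10^8 = 1.73536×10^9 km; r₂ = 2.00 × 1.496×10^8 = 2.992×10^8 km.
Semi-major axis of the transfer orbit: a_t = (1.73536×10^9 + 2.992×10^8)/2 = 1.01728×10^9 km.
Circular speed at r₁: v₁ = √(μ/r₁) = √(1.33118×10^11/1.73536×10^9) = 8.758 km/s.
Transfer-orbit speed at r₁ (vis-viva): v_a = √[μ(2/r₁ − 1/a_t)] = 4.750 km/s.
First burn Δv₁ = |v_a − v₁| = 4.008 km/s.
Circular speed at r₂: v₂ = √(μ/r₂) = 21.093 km/s.
Transfer-orbit speed at r₂: v_p = √[μ(2/r₂ − 1/a_t)] = 27.549 km/s.
Second burn Δv₂ = |v₂ − v_p| = 6.456 km/s.
Total Δv = Δv₁ + Δv₂ = 10.46 km/s.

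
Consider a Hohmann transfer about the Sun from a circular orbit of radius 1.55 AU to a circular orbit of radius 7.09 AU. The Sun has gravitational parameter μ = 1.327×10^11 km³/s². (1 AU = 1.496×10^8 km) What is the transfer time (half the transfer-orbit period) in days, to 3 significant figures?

t = 1640 days

In km: r₁ = 1.55 × 1.496×10^8 = 2.3188×10^8 km; r₂ = 7.09 × 1.496×10^8 = 1.060664×10^9 km.
Transfer-ellipse semi-major axis a_t = (r₁ + r₂)/2 = (2.3188×10^8 + 1.060664×10^9)/2 = 6.46272×10^8 km.
Half the transfer-orbit period gives t = π√(a_t³/μ) = 1.417×10^8 s.
Converting: 1.417×10^8 s ÷ 86400 s/day = 1640 days.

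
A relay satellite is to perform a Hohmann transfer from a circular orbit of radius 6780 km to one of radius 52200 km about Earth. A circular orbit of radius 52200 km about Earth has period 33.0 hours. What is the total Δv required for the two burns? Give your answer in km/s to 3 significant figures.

Δv = 3.97 km/s

From Kepler's third law T² = 4π²r³/μ at r = 52200 km, T = 33.0 hours = 33.0 × 3600 s = 1.188×10^5 s: μ = 4π²r³/T² = 3.97867×10^5 km³/s².
The Hohmann ellipse has a_t = (r₁ + r₂)/2 = 29490 km.
Circular speed at r₁: v₁ = √(μ/r₁) = √(3.97867×10^5/6780) = 7.66045 km/s.
On the transfer ellipse at r₁, vis-viva gives v_p = √[μ(2/r₁ − 1/a_t)] = 10.1918 km/s.
First burn Δv₁ = |v_p − v₁| = 2.531 km/s.
At r₂, v₂ = √(μ/r₂) = 2.761 km/s.
Transfer-orbit speed at r₂: v_a = √[μ(2/r₂ − 1/a_t)] = 1.324 km/s.
Second burn Δv₂ = |v₂ − v_a| = 1.437 km/s.
Total Δv = Δv₁ + Δv₂ = 3.968 km/s.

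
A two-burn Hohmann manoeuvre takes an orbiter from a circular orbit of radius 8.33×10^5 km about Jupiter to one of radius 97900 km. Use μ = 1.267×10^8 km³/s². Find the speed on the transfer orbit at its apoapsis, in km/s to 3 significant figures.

Semi-major axis of the transfer orbit: a_t = (8.330×10^5 + 97900)/2 = 4.6545×10^5 km.
At apoapsis, r = 8.330×10^5 km.
Vis-viva: v = √[μ(2/r − 1/a_t)] = √[1.267×10^8 × (2/8.330×10^5 − 1/4.6545×10^5)] = 5.656 km/s.

v = 5.66 km/s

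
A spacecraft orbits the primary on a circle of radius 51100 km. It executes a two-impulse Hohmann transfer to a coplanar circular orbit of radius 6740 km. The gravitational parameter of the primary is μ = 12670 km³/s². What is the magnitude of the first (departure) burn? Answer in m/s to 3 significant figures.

Δv₁ = 258 m/s

Transfer-ellipse semi-major axis a_t = (r₁ + r₂)/2 = (51100 + 6740)/2 = 28920 km.
Circular speed at r = 51100 km: v_c = √(μ/r) = 0.497941 km/s.
Transfer-orbit speed at the same r (vis-viva, a = a_t): v_t = √[μ(2/r − 1/a_t)] = 0.240386 km/s.
Δv₁ = |v_t − v_c| = |0.240386 − 0.497941| = 0.2576 km/s.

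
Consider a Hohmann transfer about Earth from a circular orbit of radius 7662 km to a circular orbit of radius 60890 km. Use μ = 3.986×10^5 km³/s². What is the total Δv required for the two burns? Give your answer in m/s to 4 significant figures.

The Hohmann ellipse has a_t = (r₁ + r₂)/2 = 34276 km.
Circular speed at r₁: v₁ = √(μ/r₁) = √(3.986×10^5/7662) = 7.2127 km/s.
On the transfer ellipse at r₁, vis-viva gives v_p = √[μ(2/r₁ − 1/a_t)] = 9.6134 km/s.
First burn Δv₁ = |v_p − v₁| = 2.401 km/s.
Circular speed at r₂: v₂ = √(μ/r₂) = 2.559 km/s.
Transfer-orbit speed at r₂: v_a = √[μ(2/r₂ − 1/a_t)] = 1.210 km/s.
Second burn Δv₂ = |v₂ − v_a| = 1.349 km/s.
Total Δv = Δv₁ + Δv₂ = 3.750 km/s.

Δv = 3750 m/s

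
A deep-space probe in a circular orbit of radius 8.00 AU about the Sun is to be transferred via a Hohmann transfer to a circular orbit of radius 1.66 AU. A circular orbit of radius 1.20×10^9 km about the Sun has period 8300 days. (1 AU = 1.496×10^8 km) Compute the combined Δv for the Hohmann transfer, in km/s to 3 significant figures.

From Kepler's third law T² = 4π²r³/μ at r = 1.20×10^9 km, T = 8300 days = 8300 × 86400 s = 7.1712×10^8 s: μ = 4π²r³/T² = 1.32654×10^11 km³/s².
In km: r₁ = 8.00 × 1.496×10^8 = 1.1968×10^9 km; r₂ = 1.66 × 1.496×10^8 = 2.48336×10^8 km.
The Hohmann ellipse has a_t = (r₁ + r₂)/2 = 7.22568×10^8 km.
Circular speed at r₁: v₁ = √(μ/r₁) = √(1.32654×10^11/1.1968×10^9) = 10.528 km/s.
Transfer-orbit speed at r₁ (vis-viva): v_a = √[μ(2/r₁ − 1/a_t)] = 6.1721 km/s.
First burn Δv₁ = |v_a − v₁| = 4.356 km/s.
Circular speed at r₂: v₂ = √(μ/r₂) = 23.112 km/s.
Transfer-orbit speed at r₂: v_p = √[μ(2/r₂ − 1/a_t)] = 29.745 km/s.
Second burn Δv₂ = |v₂ − v_p| = 6.633 km/s.
Δv = Δv₁ + Δv₂ = 4.356 + 6.633 = 10.99 km/s.

Δv = 11.0 km/s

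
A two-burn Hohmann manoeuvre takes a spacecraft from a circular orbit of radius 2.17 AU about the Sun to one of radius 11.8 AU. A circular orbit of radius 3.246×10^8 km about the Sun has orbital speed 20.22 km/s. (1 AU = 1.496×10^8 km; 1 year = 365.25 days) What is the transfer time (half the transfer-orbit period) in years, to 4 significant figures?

t = 9.231 years

From the circular-orbit relation v² = μ/r at r = 3.246×10^8 km: μ = v²r = (20.22)² × 3.246×10^8 = 1.32712×10^11 km³/s².
In km: r₁ = 2.17 × 1.496×10^8 = 3.24632×10^8 km; r₂ = 11.8 × 1.496×10^8 = 1.76528×10^9 km.
The Hohmann ellipse has a_t = (r₁ + r₂)/2 = 1.044956×10^9 km.
By Kepler's third law the transfer-orbit period is T = 2π√(a_t³/μ), so t = T/2 = 2.913×10^8 s.
Converting: 2.913×10^8 s ÷ 3.15576×10^7 s/year (365.25 × 86400) = 9.231 years.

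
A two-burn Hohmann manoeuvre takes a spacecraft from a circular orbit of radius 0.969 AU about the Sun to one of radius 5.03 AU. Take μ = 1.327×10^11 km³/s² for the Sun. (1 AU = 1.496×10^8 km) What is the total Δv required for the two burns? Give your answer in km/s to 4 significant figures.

Δv = 14.66 km/s

In km: r₁ = 0.969 × 1.496×10^8 = 1.449624×10^8 km; r₂ = 5.03 × 1.496×10^8 = 7.52488×10^8 km.
The Hohmann ellipse has a_t = (r₁ + r₂)/2 = 4.487252×10^8 km.
Circular speed at r₁: v₁ = √(μ/r₁) = √(1.327×10^11/1.449624×10^8) = 30.2557 km/s.
Transfer-orbit speed at r₁ (v² = μ(2/r − 1/a)): v_p = √[μ(2/r₁ − 1/a_t)] = 39.1803 km/s.
First burn Δv₁ = |v_p − v₁| = 8.925 km/s.
At r₂, v₂ = √(μ/r₂) = 13.28 km/s.
Transfer-orbit speed at r₂: v_a = √[μ(2/r₂ − 1/a_t)] = 7.548 km/s.
Second burn Δv₂ = |v₂ − v_a| = 5.732 km/s.
Total Δv = Δv₁ + Δv₂ = 14.66 km/s.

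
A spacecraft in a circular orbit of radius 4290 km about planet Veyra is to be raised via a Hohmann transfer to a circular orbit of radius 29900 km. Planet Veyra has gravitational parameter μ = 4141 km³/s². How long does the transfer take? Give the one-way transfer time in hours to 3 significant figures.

t = 30.3 hours

Semi-major axis of the transfer orbit: a_t = (4290 + 29900)/2 = 17095 km.
Half the transfer-orbit period gives t = π√(a_t³/μ) = 1.091×10^5 s.
Converting: 1.091×10^5 s ÷ 3600 s/hour = 30.3 hours.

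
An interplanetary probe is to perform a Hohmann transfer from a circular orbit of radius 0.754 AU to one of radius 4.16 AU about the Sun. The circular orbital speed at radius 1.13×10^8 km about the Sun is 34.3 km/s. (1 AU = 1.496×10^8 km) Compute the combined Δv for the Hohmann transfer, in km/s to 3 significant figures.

Δv = 16.9 km/s

From the circular-orbit relation v² = μ/r at r = 1.13×10^8 km: μ = v²r = (34.3)² × 1.13×10^8 = 1.32943×10^11 km³/s².
In km: r₁ = 0.754 × 1.496×10^8 = 1.127984×10^8 km; r₂ = 4.16 × 1.496×10^8 = 6.22336×10^8 km.
The Hohmann ellipse has a_t = (r₁ + r₂)/2 = 3.675672×10^8 km.
At r₁ the circular-orbit speed is v₁ = √(μ/r₁) = 34.33 km/s.
On the transfer ellipse at r₁, v² = μ(2/r − 1/a) gives v_p = √[μ(2/r₁ − 1/a_t)] = 44.67 km/s.
First burn Δv₁ = |v_p − v₁| = 10.34 km/s.
At r₂, v₂ = √(μ/r₂) = 14.616 km/s.
Transfer-orbit speed at r₂: v_a = √[μ(2/r₂ − 1/a_t)] = 8.0966 km/s.
Second burn Δv₂ = |v₂ − v_a| = 6.519 km/s.
Total Δv = Δv₁ + Δv₂ = 16.86 km/s.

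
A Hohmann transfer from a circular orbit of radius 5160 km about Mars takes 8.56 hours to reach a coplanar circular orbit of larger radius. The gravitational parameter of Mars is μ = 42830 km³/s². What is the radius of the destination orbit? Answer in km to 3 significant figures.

Transfer time t = 8.56 hours = 30816 s, and t = π√(a_t³/μ).
So a_t = (μ t²/π²)^(1/3) = (42830 × (30816)² / π²)^(1/3) = 16032 km.
Since a_t = (r₁ + r₂)/2, r₂ = 2a_t − r₁ = 2×16032 − 5160 = 26904 km.

r₂ = 26900 km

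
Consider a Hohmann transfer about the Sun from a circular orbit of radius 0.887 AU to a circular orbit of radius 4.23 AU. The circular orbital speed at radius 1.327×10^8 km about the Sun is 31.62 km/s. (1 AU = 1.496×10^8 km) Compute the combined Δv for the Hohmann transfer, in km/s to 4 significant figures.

From the circular-orbit relation v² = μ/r at r = 1.327×10^8 km: μ = v²r = (31.62)² × 1.327×10^8 = 1.32677×10^11 km³/s².
In km: r₁ = 0.887 × 1.496×10^8 = 1.326952×10^8 km; r₂ = 4.23 × 1.496×10^8 = 6.32808×10^8 km.
The Hohmann ellipse has a_t = (r₁ + r₂)/2 = 3.827516×10^8 km.
At r₁ the circular-orbit speed is v₁ = √(μ/r₁) = 31.62057 km/s.
Transfer-orbit speed at r₁ (vis-viva equation): v_p = √[μ(2/r₁ − 1/a_t)] = 40.65811 km/s.
First burn Δv₁ = |v_p − v₁| = 9.038 km/s.
Circular speed at r₂: v₂ = √(μ/r₂) = 14.48 km/s.
Transfer-orbit speed at r₂: v_a = √[μ(2/r₂ − 1/a_t)] = 8.526 km/s.
Second burn Δv₂ = |v₂ − v_a| = 5.954 km/s.
Δv = Δv₁ + Δv₂ = 9.038 + 5.954 = 14.99 km/s.

Δv = 14.99 km/s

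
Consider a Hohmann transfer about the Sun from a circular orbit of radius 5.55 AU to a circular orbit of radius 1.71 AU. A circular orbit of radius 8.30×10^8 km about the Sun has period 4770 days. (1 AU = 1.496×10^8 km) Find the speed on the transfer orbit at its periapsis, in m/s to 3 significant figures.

v = 28200 m/s

From Kepler's third law T² = 4π²r³/μ at r = 8.30×10^8 km, T = 4770 days = 4770 × 86400 s = 4.12128×10^8 s: μ = 4π²r³/T² = 1.32901×10^11 km³/s².
In km: r₁ = 5.55 × 1.496×10^8 = 8.3028×10^8 km; r₂ = 1.71 × 1.496×10^8 = 2.55816×10^8 km.
Semi-major axis of the transfer orbit: a_t = (8.3028×10^8 + 2.55816×10^8)/2 = 5.43048×10^8 km.
The periapsis of the transfer ellipse is at r = 2.55816×10^8 km.
Applying v² = μ(2/r − 1/a_t): v = 28.18 km/s.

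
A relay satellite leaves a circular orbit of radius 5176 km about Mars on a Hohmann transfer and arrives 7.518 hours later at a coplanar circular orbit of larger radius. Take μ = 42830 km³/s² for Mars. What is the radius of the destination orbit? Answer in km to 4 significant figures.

r₂ = 24230 km

Transfer time t = 7.518 hours = 27064.8 s, and t = π√(a_t³/μ).
So a_t = (μ t²/π²)^(1/3) = (42830 × (27064.8)² / π²)^(1/3) = 14703 km.
Since a_t = (r₁ + r₂)/2, r₂ = 2a_t − r₁ = 2×14703 − 5176 = 24230 km.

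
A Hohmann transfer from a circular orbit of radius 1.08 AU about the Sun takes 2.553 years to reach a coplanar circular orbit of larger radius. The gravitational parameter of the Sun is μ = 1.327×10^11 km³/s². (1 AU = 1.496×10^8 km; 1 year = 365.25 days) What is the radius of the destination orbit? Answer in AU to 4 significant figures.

In km: r₁ = 1.08 × 1.496×10^8 = 1.61568×10^8 km.
Transfer time t = 2.553 years × 365.25 × 86400 s = 8.05665528×10^7 s, and t = π√(a_t³/μ).
So a_t = (μ t²/π²)^(1/3) = (1.327×10^11 × (8.05665528×10^7)² / π²)^(1/3) = 4.4357×10^8 km.
Since a_t = (r₁ + r₂)/2, r₂ = 2a_t − r₁ = 2×4.4357×10^8 − 1.61568×10^8 = 7.25572×10^8 km.
In AU: r₂ = 7.25572×10^8 / 1.496×10^8 = 4.850 AU.

r₂ = 4.850 AU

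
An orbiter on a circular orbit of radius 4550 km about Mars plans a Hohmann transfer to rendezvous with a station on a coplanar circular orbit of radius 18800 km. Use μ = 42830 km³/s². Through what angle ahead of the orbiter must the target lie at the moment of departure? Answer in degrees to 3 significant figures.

φ = 91.9°

Semi-major axis of the transfer orbit: a_t = (4550 + 18800)/2 = 11675 km.
Transfer time t = π√(a_t³/μ) = 19149.7 s.
The target's mean motion on its circular orbit is ω₂ = √(μ/r₂³) = 8.02855×10^-5 rad/s.
Angle swept by the target during transfer: ω₂·t = 1.5374 rad = 88.09°.
Arrival is 180° from departure on the ellipse, so φ = 180° − 88.09° = 91.9°.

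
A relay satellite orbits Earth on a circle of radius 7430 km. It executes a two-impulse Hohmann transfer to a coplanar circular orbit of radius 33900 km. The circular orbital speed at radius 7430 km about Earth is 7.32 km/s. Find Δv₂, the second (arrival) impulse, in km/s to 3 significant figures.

Δv₂ = 1.37 km/s

From the circular-orbit relation v² = μ/r at r = 7430 km: μ = v²r = (7.32)² × 7430 = 3.98117×10^5 km³/s².
Semi-major axis of the transfer orbit: a_t = (7430 + 33900)/2 = 20665 km.
Circular speed at r = 33900 km: v_c = √(μ/r) = 3.427 km/s.
Vis-viva on the transfer ellipse at r = 33900 km gives v_t = √[μ(2/r − 1/a_t)] = 2.055 km/s.
Δv₂ = |v_t − v_c| = |2.055 − 3.427| = 1.372 km/s.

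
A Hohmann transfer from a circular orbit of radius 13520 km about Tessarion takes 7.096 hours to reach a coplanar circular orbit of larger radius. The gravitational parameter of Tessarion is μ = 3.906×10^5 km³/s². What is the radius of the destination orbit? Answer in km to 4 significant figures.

Transfer time t = 7.096 hours = 25545.6 s, and t = π√(a_t³/μ).
So a_t = (μ t²/π²)^(1/3) = (3.906×10^5 × (25545.6)² / π²)^(1/3) = 29559 km.
Since a_t = (r₁ + r₂)/2, r₂ = 2a_t − r₁ = 2×29559 − 13520 = 45598 km.

r₂ = 45600 km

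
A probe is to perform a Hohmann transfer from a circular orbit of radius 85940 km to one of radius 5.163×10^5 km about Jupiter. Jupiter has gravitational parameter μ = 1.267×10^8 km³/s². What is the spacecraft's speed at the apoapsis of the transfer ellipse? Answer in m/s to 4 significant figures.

v = 8369 m/s

Transfer-ellipse semi-major axis a_t = (r₁ + r₂)/2 = (85940 + 5.163×10^5)/2 = 3.0112×10^5 km.
The apoapsis of the transfer ellipse is at r = 5.163×10^5 km.
From the vis-viva equation, v = √[μ(2/r − 1/a_t)] = 8.369 km/s.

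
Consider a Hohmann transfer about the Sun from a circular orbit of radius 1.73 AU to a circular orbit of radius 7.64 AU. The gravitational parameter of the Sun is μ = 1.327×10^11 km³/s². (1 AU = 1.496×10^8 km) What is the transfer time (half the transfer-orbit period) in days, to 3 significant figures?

In km: r₁ = 1.73 × 1.496×10^8 = 2.58808×10^8 km; r₂ = 7.64 × 1.496×10^8 = 1.142944×10^9 km.
Transfer-ellipse semi-major axis a_t = (r₁ + r₂)/2 = (2.58808×10^8 + 1.142944×10^9)/2 = 7.00876×10^8 km.
Transfer time t = π√(a_t³/μ) = π√((7.00876×10^8)³ / 1.327×10^11) = 1.600×10^8 s.
Converting: 1.600×10^8 s ÷ 86400 s/day = 1850 days.

t = 1850 days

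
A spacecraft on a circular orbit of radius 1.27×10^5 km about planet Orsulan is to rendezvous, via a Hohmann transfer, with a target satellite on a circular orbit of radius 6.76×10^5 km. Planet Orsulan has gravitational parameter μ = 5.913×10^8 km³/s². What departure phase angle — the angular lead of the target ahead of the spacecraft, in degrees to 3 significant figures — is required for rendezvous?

The Hohmann ellipse has a_t = (r₁ + r₂)/2 = 4.015×10^5 km.
Transfer time t = π√(a_t³/μ) = 32870 s.
Target angular speed ω₂ = √(μ/r₂³) = 4.375×10^-5 rad/s.
Angle swept by the target during transfer: ω₂·t = 1.438 rad = 82.39°.
The spacecraft traverses 180° on the transfer ellipse, so the target must lead by 180° − 82.39° = 97.6°.

φ = 97.6°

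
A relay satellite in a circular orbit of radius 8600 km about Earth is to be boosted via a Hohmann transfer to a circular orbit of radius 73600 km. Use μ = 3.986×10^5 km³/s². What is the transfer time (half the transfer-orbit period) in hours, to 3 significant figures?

t = 11.5 hours

The Hohmann ellipse has a_t = (r₁ + r₂)/2 = 41100 km.
Transfer time t = π√(a_t³/μ) = π√((41100)³ / 3.986×10^5) = 41460 s.
Converting: 41460 s ÷ 3600 s/hour = 11.5 hours.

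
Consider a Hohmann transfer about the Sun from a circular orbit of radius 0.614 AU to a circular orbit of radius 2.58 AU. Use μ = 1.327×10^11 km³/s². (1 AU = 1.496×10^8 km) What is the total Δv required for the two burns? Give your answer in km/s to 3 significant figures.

Δv = 17.3 km/s

In km: r₁ = 0.614 × 1.496×10^8 = 9.18544×10^7 km; r₂ = 2.58 × 1.496×10^8 = 3.85968×10^8 km.
Semi-major axis of the transfer orbit: a_t = (9.18544×10^7 + 3.85968×10^8)/2 = 2.389112×10^8 km.
Circular speed at r₁: v₁ = √(μ/r₁) = √(1.327×10^11/9.18544×10^7) = 38.009 km/s.
Transfer-orbit speed at r₁ (vis-viva equation): v_p = √[μ(2/r₁ − 1/a_t)] = 48.311 km/s.
First burn Δv₁ = |v_p − v₁| = 10.302 km/s.
Circular speed at r₂: v₂ = √(μ/r₂) = 18.542 km/s.
Transfer-orbit speed at r₂: v_a = √[μ(2/r₂ − 1/a_t)] = 11.497 km/s.
Second burn Δv₂ = |v₂ − v_a| = 7.0450 km/s.
Total Δv = Δv₁ + Δv₂ = 17.35 km/s.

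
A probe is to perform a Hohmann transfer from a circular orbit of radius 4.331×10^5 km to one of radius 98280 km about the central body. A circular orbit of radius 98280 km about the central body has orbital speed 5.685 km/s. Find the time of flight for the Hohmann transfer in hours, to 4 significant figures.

From the circular-orbit relation v² = μ/r at r = 98280 km: μ = v²r = (5.685)² × 98280 = 3.17633×10^6 km³/s².
Transfer-ellipse semi-major axis a_t = (r₁ + r₂)/2 = (4.331×10^5 + 98280)/2 = 2.6569×10^5 km.
By Kepler's third law the transfer-orbit period is T = 2π√(a_t³/μ), so t = T/2 = 2.414×10^5 s.
Converting: 2.414×10^5 s ÷ 3600 s/hour = 67.06 hours.

t = 67.06 hours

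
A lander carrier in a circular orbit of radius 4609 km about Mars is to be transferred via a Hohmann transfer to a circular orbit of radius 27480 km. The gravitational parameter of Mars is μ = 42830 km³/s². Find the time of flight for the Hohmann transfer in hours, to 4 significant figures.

t = 8.570 hours

The Hohmann ellipse has a_t = (r₁ + r₂)/2 = 16044.5 km.
Half the transfer-orbit period gives t = π√(a_t³/μ) = 30851 s.
Converting: 30851 s ÷ 3600 s/hour = 8.570 hours.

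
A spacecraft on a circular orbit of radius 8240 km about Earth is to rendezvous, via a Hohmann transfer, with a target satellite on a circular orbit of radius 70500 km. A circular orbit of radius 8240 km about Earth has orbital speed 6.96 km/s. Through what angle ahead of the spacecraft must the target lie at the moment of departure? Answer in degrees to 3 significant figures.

φ = 105°

From the circular-orbit relation v² = μ/r at r = 8240 km: μ = v²r = (6.96)² × 8240 = 3.99159×10^5 km³/s².
Transfer-ellipse semi-major axis a_t = (r₁ + r₂)/2 = (8240 + 70500)/2 = 39370 km.
The half-period of the transfer ellipse is t = π√(a_t³/μ) = 38844.11 s.
Target angular speed ω₂ = √(μ/r₂³) = 3.375120×10^-5 rad/s.
Angle swept by the target during transfer: ω₂·t = 1.31104 rad = 75.12°.
The spacecraft traverses 180° on the transfer ellipse, so the target must lead by 180° − 75.12° = 105°.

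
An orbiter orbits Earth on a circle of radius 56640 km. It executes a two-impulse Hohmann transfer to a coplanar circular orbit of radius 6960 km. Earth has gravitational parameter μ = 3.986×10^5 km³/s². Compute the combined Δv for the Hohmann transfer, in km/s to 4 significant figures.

The Hohmann ellipse has a_t = (r₁ + r₂)/2 = 31800 km.
Circular speed at r₁: v₁ = √(μ/r₁) = √(3.986×10^5/56640) = 2.653 km/s.
Transfer-orbit speed at r₁ (v² = μ(2/r − 1/a)): v_a = √[μ(2/r₁ − 1/a_t)] = 1.241 km/s.
First burn Δv₁ = |v_a − v₁| = 1.412 km/s.
At r₂, v₂ = √(μ/r₂) = 7.568 km/s.
Transfer-orbit speed at r₂: v_p = √[μ(2/r₂ − 1/a_t)] = 10.10 km/s.
Second burn Δv₂ = |v₂ − v_p| = 2.532 km/s.
Δv = Δv₁ + Δv₂ = 1.412 + 2.532 = 3.944 km/s.

Δv = 3.944 km/s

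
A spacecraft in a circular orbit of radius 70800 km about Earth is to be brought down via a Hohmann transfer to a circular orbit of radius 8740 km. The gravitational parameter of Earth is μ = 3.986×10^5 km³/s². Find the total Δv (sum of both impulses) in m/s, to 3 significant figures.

Δv = 3520 m/s

The Hohmann ellipse has a_t = (r₁ + r₂)/2 = 39770 km.
At r₁ the circular-orbit speed is v₁ = √(μ/r₁) = 2.37275 km/s.
Transfer-orbit speed at r₁ (vis-viva): v_a = √[μ(2/r₁ − 1/a_t)] = 1.11232 km/s.
First burn Δv₁ = |v_a − v₁| = 1.2604 km/s.
Circular speed at r₂: v₂ = √(μ/r₂) = 6.7533 km/s.
Transfer-orbit speed at r₂: v_p = √[μ(2/r₂ − 1/a_t)] = 9.0106 km/s.
Second burn Δv₂ = |v₂ − v_p| = 2.2573 km/s.
Total Δv = Δv₁ + Δv₂ = 3.518 km/s.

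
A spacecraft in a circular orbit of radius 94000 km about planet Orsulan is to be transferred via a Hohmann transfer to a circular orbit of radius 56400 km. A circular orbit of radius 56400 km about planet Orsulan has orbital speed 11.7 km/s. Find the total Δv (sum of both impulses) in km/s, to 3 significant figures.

Δv = 2.60 km/s

From the circular-orbit relation v² = μ/r at r = 56400 km: μ = v²r = (11.7)² × 56400 = 7.72060×10^6 km³/s².
Transfer-ellipse semi-major axis a_t = (r₁ + r₂)/2 = (94000 + 56400)/2 = 75200 km.
At r₁ the circular-orbit speed is v₁ = √(μ/r₁) = 9.063 km/s.
Transfer-orbit speed at r₁ (vis-viva equation): v_a = √[μ(2/r₁ − 1/a_t)] = 7.849 km/s.
First burn Δv₁ = |v_a − v₁| = 1.214 km/s.
At r₂, v₂ = √(μ/r₂) = 11.700 km/s.
Transfer-orbit speed at r₂: v_p = √[μ(2/r₂ − 1/a_t)] = 13.081 km/s.
Second burn Δv₂ = |v₂ − v_p| = 1.381 km/s.
Total Δv = Δv₁ + Δv₂ = 2.595 km/s.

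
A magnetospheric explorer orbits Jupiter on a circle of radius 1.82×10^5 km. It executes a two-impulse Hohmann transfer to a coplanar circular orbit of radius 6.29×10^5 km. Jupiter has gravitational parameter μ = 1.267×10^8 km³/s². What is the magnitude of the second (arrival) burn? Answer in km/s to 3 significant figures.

Semi-major axis of the transfer orbit: a_t = (1.820×10^5 + 6.290×10^5)/2 = 4.055×10^5 km.
Circular speed at r = 6.290×10^5 km: v_c = √(μ/r) = 14.1926 km/s.
Vis-viva on the transfer ellipse at r = 6.290×10^5 km gives v_t = √[μ(2/r − 1/a_t)] = 9.50831 km/s.
Δv₂ = |v_t − v_c| = |9.50831 − 14.1926| = 4.684 km/s.

Δv₂ = 4.68 km/s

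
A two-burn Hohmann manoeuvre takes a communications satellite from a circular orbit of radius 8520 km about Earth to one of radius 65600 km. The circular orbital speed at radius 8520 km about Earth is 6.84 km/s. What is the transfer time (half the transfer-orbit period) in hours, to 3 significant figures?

t = 9.86 hours

From the circular-orbit relation v² = μ/r at r = 8520 km: μ = v²r = (6.84)² × 8520 = 3.98613×10^5 km³/s².
Semi-major axis of the transfer orbit: a_t = (8520 + 65600)/2 = 37060 km.
By Kepler's third law the transfer-orbit period is T = 2π√(a_t³/μ), so t = T/2 = 35500 s.
Converting: 35500 s ÷ 3600 s/hour = 9.86 hours.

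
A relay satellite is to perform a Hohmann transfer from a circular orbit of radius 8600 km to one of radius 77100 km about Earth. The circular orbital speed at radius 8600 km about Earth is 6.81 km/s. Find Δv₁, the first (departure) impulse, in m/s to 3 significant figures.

Δv₁ = 2320 m/s

From the circular-orbit relation v² = μ/r at r = 8600 km: μ = v²r = (6.81)² × 8600 = 3.98834×10^5 km³/s².
Transfer-ellipse semi-major axis a_t = (r₁ + r₂)/2 = (8600 + 77100)/2 = 42850 km.
On the circular orbit at r = 8600 km, v_c = √(μ/r) = 6.810 km/s.
Transfer-orbit speed at the same r (vis-viva, a = a_t): v_t = √[μ(2/r − 1/a_t)] = 9.135 km/s.
Δv₁ = |v_t − v_c| = |9.135 − 6.810| = 2.325 km/s.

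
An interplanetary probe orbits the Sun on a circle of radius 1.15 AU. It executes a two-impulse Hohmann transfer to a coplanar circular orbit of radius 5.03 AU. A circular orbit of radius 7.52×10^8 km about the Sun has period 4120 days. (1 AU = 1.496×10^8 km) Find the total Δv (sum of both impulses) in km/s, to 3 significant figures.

From Kepler's third law T² = 4π²r³/μ at r = 7.52×10^8 km, T = 4120 days = 4120 × 86400 s = 3.55968×10^8 s: μ = 4π²r³/T² = 1.32493×10^11 km³/s².
In km: r₁ = 1.15 × 1.496×10^8 = 1.7204×10^8 km; r₂ = 5.03 × 1.496×10^8 = 7.52488×10^8 km.
Transfer-ellipse semi-major axis a_t = (r₁ + r₂)/2 = (1.7204×10^8 + 7.52488×10^8)/2 = 4.62264×10^8 km.
At r₁ the circular-orbit speed is v₁ = √(μ/r₁) = 27.751 km/s.
Transfer-orbit speed at r₁ (v² = μ(2/r − 1/a)): v_p = √[μ(2/r₁ − 1/a_t)] = 35.407 km/s.
First burn Δv₁ = |v_p − v₁| = 7.656 km/s.
Circular speed at r₂: v₂ = √(μ/r₂) = 13.269 km/s.
Transfer-orbit speed at r₂: v_a = √[μ(2/r₂ − 1/a_t)] = 8.0950 km/s.
Second burn Δv₂ = |v₂ − v_a| = 5.174 km/s.
Total Δv = Δv₁ + Δv₂ = 12.83 km/s.

Δv = 12.8 km/s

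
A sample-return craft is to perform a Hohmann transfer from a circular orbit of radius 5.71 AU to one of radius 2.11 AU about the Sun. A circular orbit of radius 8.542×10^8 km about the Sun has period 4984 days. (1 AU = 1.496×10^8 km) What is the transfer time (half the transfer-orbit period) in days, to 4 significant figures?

From Kepler's third law T² = 4π²r³/μ at r = 8.542×10^8 km, T = 4984 days = 4984 × 86400 s = 4.306176×10^8 s: μ = 4π²r³/T² = 1.32695×10^11 km³/s².
In km: r₁ = 5.71 × 1.496×10^8 = 8.54216×10^8 km; r₂ = 2.11 × 1.496×10^8 = 3.15656×10^8 km.
The Hohmann ellipse has a_t = (r₁ + r₂)/2 = 5.84936×10^8 km.
Half the transfer-orbit period gives t = π√(a_t³/μ) = 1.220×10^8 s.
Converting: 1.220×10^8 s ÷ 86400 s/day = 1412 days.

t = 1412 days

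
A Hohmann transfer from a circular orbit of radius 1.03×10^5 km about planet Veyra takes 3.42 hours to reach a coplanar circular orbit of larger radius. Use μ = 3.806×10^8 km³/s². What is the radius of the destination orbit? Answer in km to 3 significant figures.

r₂ = 2.57×10^5 km

Transfer time t = 3.42 hours = 12312 s, and t = π√(a_t³/μ).
So a_t = (μ t²/π²)^(1/3) = (3.806×10^8 × (12312)² / π²)^(1/3) = 1.8014×10^5 km.
Since a_t = (r₁ + r₂)/2, r₂ = 2a_t − r₁ = 2×1.8014×10^5 − 1.030×10^5 = 2.5728×10^5 km.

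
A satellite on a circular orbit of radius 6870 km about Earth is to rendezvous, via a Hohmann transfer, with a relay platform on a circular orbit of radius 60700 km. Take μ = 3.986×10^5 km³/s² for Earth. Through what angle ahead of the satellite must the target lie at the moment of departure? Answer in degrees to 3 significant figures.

φ = 105°

Transfer-ellipse semi-major axis a_t = (r₁ + r₂)/2 = (6870 + 60700)/2 = 33785 km.
The half-period of the transfer ellipse is t = π√(a_t³/μ) = 30901 s.
The target's mean motion on its circular orbit is ω₂ = √(μ/r₂³) = 4.2217×10^-5 rad/s.
Angle swept by the target during transfer: ω₂·t = 1.3045 rad = 74.74°.
The satellite traverses 180° on the transfer ellipse, so the target must lead by 180° − 74.74° = 105°.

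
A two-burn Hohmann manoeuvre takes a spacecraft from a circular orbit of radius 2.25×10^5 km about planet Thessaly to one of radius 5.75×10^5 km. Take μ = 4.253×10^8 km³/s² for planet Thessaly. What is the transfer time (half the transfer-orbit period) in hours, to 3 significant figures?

Semi-major axis of the transfer orbit: a_t = (2.250×10^5 + 5.750×10^5)/2 = 4.000×10^5 km.
Transfer time t = π√(a_t³/μ) = π√((4.000×10^5)³ / 4.253×10^8) = 38540 s.
Converting: 38540 s ÷ 3600 s/hour = 10.7 hours.

t = 10.7 hours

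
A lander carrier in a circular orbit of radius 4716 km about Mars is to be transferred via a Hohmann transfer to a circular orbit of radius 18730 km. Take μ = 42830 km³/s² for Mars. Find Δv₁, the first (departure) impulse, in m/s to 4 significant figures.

Δv₁ = 795.6 m/s

The Hohmann ellipse has a_t = (r₁ + r₂)/2 = 11723 km.
Circular speed at r = 4716 km: v_c = √(μ/r) = 3.0136 km/s.
Transfer-orbit speed at the same r (vis-viva, a = a_t): v_t = √[μ(2/r − 1/a_t)] = 3.8092 km/s.
Δv₁ = |v_t − v_c| = |3.8092 − 3.0136| = 0.7956 km/s.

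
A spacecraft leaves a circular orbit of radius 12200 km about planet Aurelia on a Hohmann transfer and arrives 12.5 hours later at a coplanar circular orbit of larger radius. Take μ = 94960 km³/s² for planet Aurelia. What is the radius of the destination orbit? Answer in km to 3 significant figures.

Transfer time t = 12.5 hours = 45000 s, and t = π√(a_t³/μ).
So a_t = (μ t²/π²)^(1/3) = (94960 × (45000)² / π²)^(1/3) = 26908 km.
Since a_t = (r₁ + r₂)/2, r₂ = 2a_t − r₁ = 2×26908 − 12200 = 41616 km.

r₂ = 41600 km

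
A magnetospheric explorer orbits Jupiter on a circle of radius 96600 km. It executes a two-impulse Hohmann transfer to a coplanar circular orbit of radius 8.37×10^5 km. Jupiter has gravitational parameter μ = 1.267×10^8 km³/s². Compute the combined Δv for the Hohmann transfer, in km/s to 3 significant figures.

Δv = 19.0 km/s

Transfer-ellipse semi-major axis a_t = (r₁ + r₂)/2 = (96600 + 8.370×10^5)/2 = 4.668×10^5 km.
At r₁ the circular-orbit speed is v₁ = √(μ/r₁) = 36.22 km/s.
Transfer-orbit speed at r₁ (v² = μ(2/r − 1/a)): v_p = √[μ(2/r₁ − 1/a_t)] = 48.50 km/s.
First burn Δv₁ = |v_p − v₁| = 12.28 km/s.
At r₂, v₂ = √(μ/r₂) = 12.303 km/s.
Transfer-orbit speed at r₂: v_a = √[μ(2/r₂ − 1/a_t)] = 5.5969 km/s.
Second burn Δv₂ = |v₂ − v_a| = 6.706 km/s.
Δv = Δv₁ + Δv₂ = 12.28 + 6.706 = 18.99 km/s.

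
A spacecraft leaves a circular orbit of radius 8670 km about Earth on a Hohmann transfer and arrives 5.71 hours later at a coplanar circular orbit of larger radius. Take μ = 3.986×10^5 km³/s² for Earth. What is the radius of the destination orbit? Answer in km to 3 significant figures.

Transfer time t = 5.71 hours = 20556 s, and t = π√(a_t³/μ).
So a_t = (μ t²/π²)^(1/3) = (3.986×10^5 × (20556)² / π²)^(1/3) = 25746 km.
Since a_t = (r₁ + r₂)/2, r₂ = 2a_t − r₁ = 2×25746 − 8670 = 42822 km.

r₂ = 42800 km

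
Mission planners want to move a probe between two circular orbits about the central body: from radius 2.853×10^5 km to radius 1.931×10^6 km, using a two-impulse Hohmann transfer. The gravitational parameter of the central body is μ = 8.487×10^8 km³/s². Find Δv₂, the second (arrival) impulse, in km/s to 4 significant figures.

The Hohmann ellipse has a_t = (r₁ + r₂)/2 = 1.10815×10^6 km.
Circular speed at r = 1.931×10^6 km: v_c = √(μ/r) = 20.965 km/s.
Vis-viva on the transfer ellipse at r = 1.931×10^6 km gives v_t = √[μ(2/r − 1/a_t)] = 10.637 km/s.
Δv₂ = |v_t − v_c| = |10.637 − 20.965| = 10.33 km/s.

Δv₂ = 10.33 km/s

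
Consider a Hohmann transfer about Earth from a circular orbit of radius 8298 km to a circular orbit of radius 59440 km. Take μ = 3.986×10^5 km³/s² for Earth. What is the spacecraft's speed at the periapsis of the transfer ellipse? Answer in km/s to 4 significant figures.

v = 9.182 km/s

Semi-major axis of the transfer orbit: a_t = (8298 + 59440)/2 = 33869 km.
At periapsis, r = 8298 km.
From the vis-viva equation, v = √[μ(2/r − 1/a_t)] = 9.182 km/s.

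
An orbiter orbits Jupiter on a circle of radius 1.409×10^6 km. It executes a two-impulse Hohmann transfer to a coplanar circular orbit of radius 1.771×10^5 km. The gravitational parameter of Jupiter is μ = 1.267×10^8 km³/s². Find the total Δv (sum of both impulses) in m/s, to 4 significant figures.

Semi-major axis of the transfer orbit: a_t = (1.409×10^6 + 1.771×10^5)/2 = 7.9305×10^5 km.
Circular speed at r₁: v₁ = √(μ/r₁) = √(1.267×10^8/1.409×10^6) = 9.483 km/s.
On the transfer ellipse at r₁, vis-viva equation gives v_a = √[μ(2/r₁ − 1/a_t)] = 4.481 km/s.
First burn Δv₁ = |v_a − v₁| = 5.002 km/s.
At r₂, v₂ = √(μ/r₂) = 26.747 km/s.
Transfer-orbit speed at r₂: v_p = √[μ(2/r₂ − 1/a_t)] = 35.652 km/s.
Second burn Δv₂ = |v₂ − v_p| = 8.905 km/s.
Δv = Δv₁ + Δv₂ = 5.002 + 8.905 = 13.91 km/s.

Δv = 13910 m/s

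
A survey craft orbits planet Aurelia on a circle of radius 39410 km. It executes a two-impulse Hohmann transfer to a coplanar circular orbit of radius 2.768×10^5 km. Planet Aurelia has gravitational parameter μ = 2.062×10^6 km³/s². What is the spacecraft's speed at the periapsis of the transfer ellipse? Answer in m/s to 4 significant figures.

Transfer-ellipse semi-major axis a_t = (r₁ + r₂)/2 = (39410 + 2.768×10^5)/2 = 1.58105×10^5 km.
At periapsis, r = 39410 km.
Vis-viva: v = √[μ(2/r − 1/a_t)] = √[2.062×10^6 × (2/39410 − 1/1.58105×10^5)] = 9.571 km/s.

v = 9571 m/s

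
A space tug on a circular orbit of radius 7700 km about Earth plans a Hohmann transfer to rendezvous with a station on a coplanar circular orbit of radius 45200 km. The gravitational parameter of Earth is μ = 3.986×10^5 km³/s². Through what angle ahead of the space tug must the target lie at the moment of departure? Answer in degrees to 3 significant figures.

The Hohmann ellipse has a_t = (r₁ + r₂)/2 = 26450 km.
Transfer time t = π√(a_t³/μ) = 21405 s.
The target's mean motion on its circular orbit is ω₂ = √(μ/r₂³) = 6.5699×10^-5 rad/s.
Angle swept by the target during transfer: ω₂·t = 1.4063 rad = 80.58°.
The space tug traverses 180° on the transfer ellipse, so the target must lead by 180° − 80.58° = 99.4°.

φ = 99.4°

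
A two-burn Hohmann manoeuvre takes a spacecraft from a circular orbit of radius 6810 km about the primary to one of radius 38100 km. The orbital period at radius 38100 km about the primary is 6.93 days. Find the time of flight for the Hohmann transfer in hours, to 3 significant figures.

t = 37.6 hours

From Kepler's third law T² = 4π²r³/μ at r = 38100 km, T = 6.93 days = 6.93 × 86400 s = 5.98752×10^5 s: μ = 4π²r³/T² = 6090.33 km³/s².
The Hohmann ellipse has a_t = (r₁ + r₂)/2 = 22455 km.
By Kepler's third law the transfer-orbit period is T = 2π√(a_t³/μ), so t = T/2 = 1.355×10^5 s.
Converting: 1.355×10^5 s ÷ 3600 s/hour = 37.6 hours.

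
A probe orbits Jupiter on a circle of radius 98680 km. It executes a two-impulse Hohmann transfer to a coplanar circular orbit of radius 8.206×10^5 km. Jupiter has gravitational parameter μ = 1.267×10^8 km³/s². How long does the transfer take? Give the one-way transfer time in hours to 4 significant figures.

t = 24.16 hours

Transfer-ellipse semi-major axis a_t = (r₁ + r₂)/2 = (98680 + 8.206×10^5)/2 = 4.5964×10^5 km.
By Kepler's third law the transfer-orbit period is T = 2π√(a_t³/μ), so t = T/2 = 86970 s.
Converting: 86970 s ÷ 3600 s/hour = 24.16 hours.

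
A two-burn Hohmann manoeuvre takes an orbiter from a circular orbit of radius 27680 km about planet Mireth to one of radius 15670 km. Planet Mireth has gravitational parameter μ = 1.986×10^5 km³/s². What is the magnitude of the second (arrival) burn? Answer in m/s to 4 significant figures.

Transfer-ellipse semi-major axis a_t = (r₁ + r₂)/2 = (27680 + 15670)/2 = 21675 km.
Circular speed at r = 15670 km: v_c = √(μ/r) = 3.560 km/s.
Transfer-orbit speed at the same r (vis-viva, a = a_t): v_t = √[μ(2/r − 1/a_t)] = 4.023 km/s.
Δv₂ = |v_t − v_c| = |4.023 − 3.560| = 0.4630 km/s.

Δv₂ = 463.0 m/s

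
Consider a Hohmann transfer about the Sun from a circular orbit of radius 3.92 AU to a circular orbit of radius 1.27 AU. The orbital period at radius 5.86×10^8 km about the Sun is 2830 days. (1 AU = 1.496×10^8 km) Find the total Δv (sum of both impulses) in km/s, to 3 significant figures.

From Kepler's third law T² = 4π²r³/μ at r = 5.86×10^8 km, T = 2830 days = 2830 × 86400 s = 2.44512×10^8 s: μ = 4π²r³/T² = 1.32878×10^11 km³/s².
In km: r₁ = 3.92 × 1.496×10^8 = 5.86432×10^8 km; r₂ = 1.27 × 1.496×10^8 = 1.89992×10^8 km.
Transfer-ellipse semi-major axis a_t = (r₁ + r₂)/2 = (5.86432×10^8 + 1.89992×10^8)/2 = 3.88212×10^8 km.
At r₁ the circular-orbit speed is v₁ = √(μ/r₁) = 15.053 km/s.
Transfer-orbit speed at r₁ (v² = μ(2/r − 1/a)): v_a = √[μ(2/r₁ − 1/a_t)] = 10.531 km/s.
First burn Δv₁ = |v_a − v₁| = 4.522 km/s.
At r₂, v₂ = √(μ/r₂) = 26.446 km/s.
Transfer-orbit speed at r₂: v_p = √[μ(2/r₂ − 1/a_t)] = 32.504 km/s.
Second burn Δv₂ = |v₂ − v_p| = 6.058 km/s.
Total Δv = Δv₁ + Δv₂ = 10.58 km/s.

Δv = 10.6 km/s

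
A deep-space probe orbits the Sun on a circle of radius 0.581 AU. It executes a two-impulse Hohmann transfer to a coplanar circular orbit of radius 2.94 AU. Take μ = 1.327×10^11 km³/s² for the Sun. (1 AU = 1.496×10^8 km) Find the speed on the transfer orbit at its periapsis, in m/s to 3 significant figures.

In km: r₁ = 0.581 × 1.496×10^8 = 8.69176×10^7 km; r₂ = 2.94 × 1.496×10^8 = 4.39824×10^8 km.
Semi-major axis of the transfer orbit: a_t = (8.69176×10^7 + 4.39824×10^8)/2 = 2.633708×10^8 km.
At periapsis, r = 8.69176×10^7 km.
Applying v² = μ(2/r − 1/a_t): v = 50.49 km/s.

v = 50500 m/s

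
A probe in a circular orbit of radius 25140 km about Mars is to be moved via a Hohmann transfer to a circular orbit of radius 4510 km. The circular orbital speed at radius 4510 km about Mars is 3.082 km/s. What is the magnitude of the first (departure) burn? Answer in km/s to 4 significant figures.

Δv₁ = 0.5854 km/s

From the circular-orbit relation v² = μ/r at r = 4510 km: μ = v²r = (3.082)² × 4510 = 42839.2 km³/s².
The Hohmann ellipse has a_t = (r₁ + r₂)/2 = 14825 km.
Circular speed at r = 25140 km: v_c = √(μ/r) = 1.3054 km/s.
Transfer-orbit speed at the same r (vis-viva, a = a_t): v_t = √[μ(2/r − 1/a_t)] = 0.71999 km/s.
Δv₁ = |v_t − v_c| = |0.71999 − 1.3054| = 0.5854 km/s.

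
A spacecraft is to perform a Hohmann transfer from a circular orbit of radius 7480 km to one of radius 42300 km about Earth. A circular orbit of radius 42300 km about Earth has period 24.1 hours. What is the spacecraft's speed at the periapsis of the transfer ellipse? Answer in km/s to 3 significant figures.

From Kepler's third law T² = 4π²r³/μ at r = 42300 km, T = 24.1 hours = 24.1 × 3600 s = 86760 s: μ = 4π²r³/T² = 3.96955×10^5 km³/s².
Semi-major axis of the transfer orbit: a_t = (7480 + 42300)/2 = 24890 km.
At periapsis, r = 7480 km.
Applying v² = μ(2/r − 1/a_t): v = 9.497 km/s.

v = 9.50 km/s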